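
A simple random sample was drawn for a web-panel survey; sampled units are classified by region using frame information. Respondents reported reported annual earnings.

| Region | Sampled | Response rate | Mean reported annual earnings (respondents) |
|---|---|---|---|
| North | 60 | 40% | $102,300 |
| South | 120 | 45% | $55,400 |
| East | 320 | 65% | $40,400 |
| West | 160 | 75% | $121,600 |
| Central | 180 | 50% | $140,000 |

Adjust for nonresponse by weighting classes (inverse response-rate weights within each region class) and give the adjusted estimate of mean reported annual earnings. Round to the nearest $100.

$83,800

Inverse-response-rate weighting restores each class to its sampled count, so class totals weight by n_sampled:
  North: 60 × 102,300 = 6,138,000
  South: 120 × 55,400 = 6,648,000
  East: 320 × 40,400 = 12,928,000
  West: 160 × 121,600 = 19,456,000
  Central: 180 × 140,000 = 25,200,000
Adjusted estimate = 70,370,000 / 840 = 83773.8 → $83,800.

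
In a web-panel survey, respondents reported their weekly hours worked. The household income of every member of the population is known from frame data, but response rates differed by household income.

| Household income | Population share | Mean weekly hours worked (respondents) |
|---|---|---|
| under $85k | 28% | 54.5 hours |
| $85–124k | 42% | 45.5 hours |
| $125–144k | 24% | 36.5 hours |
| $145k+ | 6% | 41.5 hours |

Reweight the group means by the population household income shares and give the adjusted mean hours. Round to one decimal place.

45.6

Weight each group's respondent value by its population share:
  under $85k: 0.28 × 54.5 = 15.26
  $85–124k: 0.42 × 45.5 = 19.11
  $125–144k: 0.24 × 36.5 = 8.76
  $145k+: 0.06 × 41.5 = 2.49
Post-stratified estimate = 45.62 → 45.6.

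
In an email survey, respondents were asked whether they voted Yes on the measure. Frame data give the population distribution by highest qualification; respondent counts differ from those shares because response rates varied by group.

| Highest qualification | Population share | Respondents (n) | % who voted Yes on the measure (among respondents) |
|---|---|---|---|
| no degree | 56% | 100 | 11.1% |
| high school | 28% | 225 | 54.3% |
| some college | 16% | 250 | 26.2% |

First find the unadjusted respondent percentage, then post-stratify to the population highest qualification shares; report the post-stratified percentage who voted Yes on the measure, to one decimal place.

Unadjusted (pooled respondent) estimate weights by respondent counts:
  (100/575)×11.1 + (225/575)×54.3 + (250/575)×26.2 = 34.5696%
Reweighting by population highest qualification shares:
  0.56×11.1 + 0.28×54.3 + 0.16×26.2 = 25.612%

25.6%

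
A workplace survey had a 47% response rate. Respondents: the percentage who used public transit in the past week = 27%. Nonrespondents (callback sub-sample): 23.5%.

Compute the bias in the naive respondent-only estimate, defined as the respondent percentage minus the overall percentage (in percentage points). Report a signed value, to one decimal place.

Nonresponse fraction = 1 − 0.47 = 0.53.
Bias = (nonresponse fraction) × (respondent percentage − nonrespondent percentage)
     = 0.53 × (27 − 23.5) = 0.53 × 3.5 = 1.855.

+1.9 percentage points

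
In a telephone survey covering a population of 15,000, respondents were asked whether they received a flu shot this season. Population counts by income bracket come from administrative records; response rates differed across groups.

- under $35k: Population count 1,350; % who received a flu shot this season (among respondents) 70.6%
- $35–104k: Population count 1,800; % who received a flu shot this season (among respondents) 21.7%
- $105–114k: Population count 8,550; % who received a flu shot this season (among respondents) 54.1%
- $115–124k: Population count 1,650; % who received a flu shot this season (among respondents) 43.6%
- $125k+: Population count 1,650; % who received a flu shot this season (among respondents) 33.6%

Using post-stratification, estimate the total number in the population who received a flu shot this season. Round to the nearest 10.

Each cell contributes its population count × the respondent rate:
  under $35k: 1,350 × 70.6% = 953.1
  $35–104k: 1,800 × 21.7% = 390.6
  $105–114k: 8,550 × 54.1% = 4625.55
  $115–124k: 1,650 × 43.6% = 719.4
  $125k+: 1,650 × 33.6% = 554.4
Estimated total = 7243.05 → 7,240.

7,240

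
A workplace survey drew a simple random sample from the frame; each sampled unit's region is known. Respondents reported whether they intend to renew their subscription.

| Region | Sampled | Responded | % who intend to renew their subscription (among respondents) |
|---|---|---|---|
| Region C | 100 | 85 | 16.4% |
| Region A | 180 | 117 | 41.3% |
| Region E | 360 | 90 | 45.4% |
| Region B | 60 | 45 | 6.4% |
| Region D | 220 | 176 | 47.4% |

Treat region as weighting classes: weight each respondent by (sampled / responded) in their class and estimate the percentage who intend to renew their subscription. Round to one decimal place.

Class response rates: Region C 85/100 = 85%, Region A 117/180 = 65%, Region E 90/360 = 25%, Region B 45/60 = 75%, Region D 176/220 = 80%.
With weight = n_sampled/n_responded per class, the weighted class total is n_sampled:
  Region C: 100 × 16.4 = 1640
  Region A: 180 × 41.3 = 7434
  Region E: 360 × 45.4 = 16,344
  Region B: 60 × 6.4 = 384
  Region D: 220 × 47.4 = 10,428
Adjusted estimate = 36,230 / 920 = 39.3804 → 39.4%.

39.4%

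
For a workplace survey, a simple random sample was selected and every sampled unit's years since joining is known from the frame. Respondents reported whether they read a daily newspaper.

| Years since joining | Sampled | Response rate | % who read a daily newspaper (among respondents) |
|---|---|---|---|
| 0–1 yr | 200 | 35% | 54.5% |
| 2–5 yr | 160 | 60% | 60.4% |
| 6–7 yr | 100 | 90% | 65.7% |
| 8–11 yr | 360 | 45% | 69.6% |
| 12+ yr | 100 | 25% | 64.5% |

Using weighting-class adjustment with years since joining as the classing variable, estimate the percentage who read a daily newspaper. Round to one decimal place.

63.7%

Each respondent's weight = sampled/responded in their class; summing within a class gives n_sampled, so:
  0–1 yr: 200 × 54.5 = 10,900
  2–5 yr: 160 × 60.4 = 9664
  6–7 yr: 100 × 65.7 = 6570
  8–11 yr: 360 × 69.6 = 25056
  12+ yr: 100 × 64.5 = 6450
Adjusted estimate = 58,640 / 920 = 63.7391 → 63.7%.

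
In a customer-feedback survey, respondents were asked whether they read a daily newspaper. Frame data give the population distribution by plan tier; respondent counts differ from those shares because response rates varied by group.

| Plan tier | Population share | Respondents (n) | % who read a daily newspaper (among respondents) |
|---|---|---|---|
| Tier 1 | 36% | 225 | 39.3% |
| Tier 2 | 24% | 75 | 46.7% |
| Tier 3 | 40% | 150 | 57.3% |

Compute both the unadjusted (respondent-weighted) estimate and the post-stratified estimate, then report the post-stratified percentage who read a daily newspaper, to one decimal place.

Unadjusted (pooled respondent) estimate weights by respondent counts:
  (225/450)×39.3 + (75/450)×46.7 + (150/450)×57.3 = 46.5333%
Reweighting by population plan tier shares:
  0.36×39.3 + 0.24×46.7 + 0.4×57.3 = 48.276%

48.3%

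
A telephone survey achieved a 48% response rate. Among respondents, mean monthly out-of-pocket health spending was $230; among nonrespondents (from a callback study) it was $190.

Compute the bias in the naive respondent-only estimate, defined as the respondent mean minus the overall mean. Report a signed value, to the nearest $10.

+$20

Nonresponse fraction = 1 − 0.48 = 0.52.
Bias = (nonresponse fraction) × (respondent mean − nonrespondent mean)
     = 0.52 × (230 − 190) = 0.52 × 40 = 20.8.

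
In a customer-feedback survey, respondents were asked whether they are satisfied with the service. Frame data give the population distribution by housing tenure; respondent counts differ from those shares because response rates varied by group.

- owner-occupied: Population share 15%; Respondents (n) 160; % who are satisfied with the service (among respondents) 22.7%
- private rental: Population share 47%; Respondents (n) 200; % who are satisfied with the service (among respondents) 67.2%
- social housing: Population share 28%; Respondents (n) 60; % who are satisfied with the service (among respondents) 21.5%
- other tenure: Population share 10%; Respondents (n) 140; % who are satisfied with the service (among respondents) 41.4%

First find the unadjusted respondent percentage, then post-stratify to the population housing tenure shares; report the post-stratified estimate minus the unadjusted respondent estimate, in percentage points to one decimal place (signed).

Without adjustment, the pooled respondent share is:
  (160/560)×22.7 + (200/560)×67.2 + (60/560)×21.5 + (140/560)×41.4 = 43.1393%
Post-stratified estimate weights by population shares:
  0.15×22.7 + 0.47×67.2 + 0.28×21.5 + 0.1×41.4 = 45.149%
Difference = 45.149 − 43.1393 = 2.0097 pp.

+2.0 percentage points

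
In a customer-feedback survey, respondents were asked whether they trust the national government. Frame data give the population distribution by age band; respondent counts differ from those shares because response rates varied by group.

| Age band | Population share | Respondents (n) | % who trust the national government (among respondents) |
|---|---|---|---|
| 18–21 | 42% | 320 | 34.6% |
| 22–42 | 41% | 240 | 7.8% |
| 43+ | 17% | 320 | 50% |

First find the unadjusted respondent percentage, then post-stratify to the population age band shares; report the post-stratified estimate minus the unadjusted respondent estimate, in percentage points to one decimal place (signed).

-6.7 percentage points

Unadjusted (pooled respondent) estimate weights by respondent counts:
  (320/880)×34.6 + (240/880)×7.8 + (320/880)×50 = 32.8909%
Post-stratifying to population shares instead:
  0.42×34.6 + 0.41×7.8 + 0.17×50 = 26.23%
Difference = 26.23 − 32.8909 = -6.6609 pp.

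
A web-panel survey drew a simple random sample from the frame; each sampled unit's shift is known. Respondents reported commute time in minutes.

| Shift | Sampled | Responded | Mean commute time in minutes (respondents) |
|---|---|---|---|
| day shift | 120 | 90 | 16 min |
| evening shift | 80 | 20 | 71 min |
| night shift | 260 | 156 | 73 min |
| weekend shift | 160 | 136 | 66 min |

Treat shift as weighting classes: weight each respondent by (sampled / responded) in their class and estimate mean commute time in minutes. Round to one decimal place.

Class response rates: day shift 90/120 = 75%, evening shift 20/80 = 25%, night shift 156/260 = 60%, weekend shift 136/160 = 85%.
Each respondent's weight = sampled/responded in their class; summing within a class gives n_sampled, so:
  day shift: 120 × 16 = 1920
  evening shift: 80 × 71 = 5680
  night shift: 260 × 73 = 18,980
  weekend shift: 160 × 66 = 10,560
Adjusted estimate = 37,140 / 620 = 59.9032 → 59.9.

59.9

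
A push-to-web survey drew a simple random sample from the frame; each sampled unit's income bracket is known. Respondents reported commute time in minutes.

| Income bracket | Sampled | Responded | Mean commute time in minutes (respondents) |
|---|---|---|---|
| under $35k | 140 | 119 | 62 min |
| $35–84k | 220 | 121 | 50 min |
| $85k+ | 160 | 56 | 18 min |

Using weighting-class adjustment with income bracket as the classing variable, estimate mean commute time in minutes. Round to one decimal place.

Response rates by class: under $35k 119/140 = 85%, $35–84k 121/220 = 55%, $85k+ 56/160 = 35%.
With weight = n_sampled/n_responded per class, the weighted class total is n_sampled:
  under $35k: 140 × 62 = 8680
  $35–84k: 220 × 50 = 11,000
  $85k+: 160 × 18 = 2880
Adjusted estimate = 22,560 / 520 = 43.3846 → 43.4.

43.4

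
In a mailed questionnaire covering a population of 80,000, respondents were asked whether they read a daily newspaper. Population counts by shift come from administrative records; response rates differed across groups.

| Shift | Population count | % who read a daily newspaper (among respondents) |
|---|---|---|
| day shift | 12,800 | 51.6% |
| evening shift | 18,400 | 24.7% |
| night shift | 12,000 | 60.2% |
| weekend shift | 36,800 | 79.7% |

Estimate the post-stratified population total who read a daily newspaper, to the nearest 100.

47,700

Estimated count per cell = population count × respondent percentage:
  day shift: 12,800 × 51.6% = 6604.8
  evening shift: 18,400 × 24.7% = 4544.8
  night shift: 12,000 × 60.2% = 7224
  weekend shift: 36,800 × 79.7% = 29329.6
Estimated total = 47703.2 → 47,700.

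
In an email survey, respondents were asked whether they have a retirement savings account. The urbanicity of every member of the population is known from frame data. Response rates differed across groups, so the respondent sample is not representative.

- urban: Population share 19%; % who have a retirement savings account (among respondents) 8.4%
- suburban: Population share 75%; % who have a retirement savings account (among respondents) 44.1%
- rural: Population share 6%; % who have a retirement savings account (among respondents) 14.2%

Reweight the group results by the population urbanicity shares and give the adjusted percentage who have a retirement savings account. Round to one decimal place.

Weight each group's respondent value by its population share:
  urban: 0.19 × 8.4 = 1.596
  suburban: 0.75 × 44.1 = 33.075
  rural: 0.06 × 14.2 = 0.852
Post-stratified estimate = 35.523 → 35.5%.

35.5%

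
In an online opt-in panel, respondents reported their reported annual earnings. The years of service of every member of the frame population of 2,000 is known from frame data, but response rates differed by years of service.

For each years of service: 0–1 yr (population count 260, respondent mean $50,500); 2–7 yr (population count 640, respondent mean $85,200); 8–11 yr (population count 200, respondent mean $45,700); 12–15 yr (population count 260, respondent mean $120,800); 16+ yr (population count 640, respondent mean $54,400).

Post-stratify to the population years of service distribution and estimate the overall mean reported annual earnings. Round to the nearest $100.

Weight each group's respondent value by its population share:
  0–1 yr: (260/2,000) × 50,500 = 6565
  2–7 yr: (640/2,000) × 85,200 = 27,264
  8–11 yr: (200/2,000) × 45,700 = 4570
  12–15 yr: (260/2,000) × 120,800 = 15,704
  16+ yr: (640/2,000) × 54,400 = 17,408
Post-stratified estimate = 71,511 → $71,500.

$71,500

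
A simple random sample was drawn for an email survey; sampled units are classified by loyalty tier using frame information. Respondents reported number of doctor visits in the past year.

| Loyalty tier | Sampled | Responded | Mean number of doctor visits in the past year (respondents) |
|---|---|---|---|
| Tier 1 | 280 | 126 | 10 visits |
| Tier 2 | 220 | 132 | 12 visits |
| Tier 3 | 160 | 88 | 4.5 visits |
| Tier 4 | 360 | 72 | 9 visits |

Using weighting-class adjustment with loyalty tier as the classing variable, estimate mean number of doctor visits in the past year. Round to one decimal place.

9.2

Class response rates: Tier 1 126/280 = 45%, Tier 2 132/220 = 60%, Tier 3 88/160 = 55%, Tier 4 72/360 = 20%.
Each respondent's weight = sampled/responded in their class; summing within a class gives n_sampled, so:
  Tier 1: 280 × 10 = 2800
  Tier 2: 220 × 12 = 2640
  Tier 3: 160 × 4.5 = 720
  Tier 4: 360 × 9 = 3240
Adjusted estimate = 9400 / 1,020 = 9.21569 → 9.2.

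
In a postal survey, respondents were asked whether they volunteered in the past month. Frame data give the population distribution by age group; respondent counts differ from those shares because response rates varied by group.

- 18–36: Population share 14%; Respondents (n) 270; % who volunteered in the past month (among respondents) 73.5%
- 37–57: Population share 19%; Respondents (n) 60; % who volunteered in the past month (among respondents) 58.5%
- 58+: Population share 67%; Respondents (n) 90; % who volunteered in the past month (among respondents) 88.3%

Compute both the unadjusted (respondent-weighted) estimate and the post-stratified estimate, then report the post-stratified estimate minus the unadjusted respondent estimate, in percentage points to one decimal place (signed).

+6.0 percentage points

Unadjusted (pooled respondent) estimate weights by respondent counts:
  (270/420)×73.5 + (60/420)×58.5 + (90/420)×88.3 = 74.5286%
Reweighting by population age group shares:
  0.14×73.5 + 0.19×58.5 + 0.67×88.3 = 80.566%
Difference = 80.566 − 74.5286 = 6.0374 pp.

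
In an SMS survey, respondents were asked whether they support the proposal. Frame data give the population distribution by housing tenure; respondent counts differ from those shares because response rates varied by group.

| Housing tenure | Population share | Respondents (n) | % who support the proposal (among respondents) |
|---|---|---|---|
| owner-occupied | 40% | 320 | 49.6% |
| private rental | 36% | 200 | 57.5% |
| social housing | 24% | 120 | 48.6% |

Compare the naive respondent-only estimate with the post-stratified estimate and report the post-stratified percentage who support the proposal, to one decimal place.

Without adjustment, the pooled respondent share is:
  (320/640)×49.6 + (200/640)×57.5 + (120/640)×48.6 = 51.8813%
Reweighting by population housing tenure shares:
  0.4×49.6 + 0.36×57.5 + 0.24×48.6 = 52.204%

52.2%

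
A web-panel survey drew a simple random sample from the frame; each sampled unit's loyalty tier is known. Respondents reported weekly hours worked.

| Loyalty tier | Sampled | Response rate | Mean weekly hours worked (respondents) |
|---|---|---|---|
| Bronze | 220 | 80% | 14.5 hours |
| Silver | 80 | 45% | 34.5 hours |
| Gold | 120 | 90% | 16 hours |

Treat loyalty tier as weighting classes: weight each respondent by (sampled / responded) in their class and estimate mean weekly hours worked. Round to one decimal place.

18.7

With weight = n_sampled/n_responded per class, the weighted class total is n_sampled:
  Bronze: 220 × 14.5 = 3190
  Silver: 80 × 34.5 = 2760
  Gold: 120 × 16 = 1920
Adjusted estimate = 7870 / 420 = 18.7381 → 18.7.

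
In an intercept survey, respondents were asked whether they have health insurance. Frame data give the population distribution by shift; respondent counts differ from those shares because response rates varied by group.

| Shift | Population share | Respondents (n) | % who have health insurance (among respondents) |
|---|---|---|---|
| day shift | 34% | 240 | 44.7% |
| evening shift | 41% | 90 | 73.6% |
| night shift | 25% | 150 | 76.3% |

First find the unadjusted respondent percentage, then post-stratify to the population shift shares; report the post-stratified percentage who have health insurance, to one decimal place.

Without adjustment, the pooled respondent share is:
  (240/480)×44.7 + (90/480)×73.6 + (150/480)×76.3 = 59.9937%
Post-stratified estimate weights by population shares:
  0.34×44.7 + 0.41×73.6 + 0.25×76.3 = 64.449%

64.4%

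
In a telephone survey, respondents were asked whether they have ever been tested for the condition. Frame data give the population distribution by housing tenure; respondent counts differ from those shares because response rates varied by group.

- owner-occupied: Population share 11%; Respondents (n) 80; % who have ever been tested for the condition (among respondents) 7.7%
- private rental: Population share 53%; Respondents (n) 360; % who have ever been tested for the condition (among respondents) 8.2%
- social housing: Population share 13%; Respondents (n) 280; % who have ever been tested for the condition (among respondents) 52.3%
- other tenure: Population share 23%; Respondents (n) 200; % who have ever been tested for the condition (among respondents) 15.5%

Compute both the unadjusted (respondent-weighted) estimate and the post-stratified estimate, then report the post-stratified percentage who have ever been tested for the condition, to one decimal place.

Naive respondent-only estimate (weights = respondent counts):
  (80/920)×7.7 + (360/920)×8.2 + (280/920)×52.3 + (200/920)×15.5 = 23.1652%
Post-stratified estimate weights by population shares:
  0.11×7.7 + 0.53×8.2 + 0.13×52.3 + 0.23×15.5 = 15.557%

15.6%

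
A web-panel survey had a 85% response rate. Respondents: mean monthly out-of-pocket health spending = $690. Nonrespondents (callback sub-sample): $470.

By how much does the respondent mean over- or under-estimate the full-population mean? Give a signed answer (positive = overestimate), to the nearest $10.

+$30

Nonresponse fraction = 1 − 0.85 = 0.15.
Bias = (nonresponse fraction) × (respondent mean − nonrespondent mean)
     = 0.15 × (690 − 470) = 0.15 × 220 = 33.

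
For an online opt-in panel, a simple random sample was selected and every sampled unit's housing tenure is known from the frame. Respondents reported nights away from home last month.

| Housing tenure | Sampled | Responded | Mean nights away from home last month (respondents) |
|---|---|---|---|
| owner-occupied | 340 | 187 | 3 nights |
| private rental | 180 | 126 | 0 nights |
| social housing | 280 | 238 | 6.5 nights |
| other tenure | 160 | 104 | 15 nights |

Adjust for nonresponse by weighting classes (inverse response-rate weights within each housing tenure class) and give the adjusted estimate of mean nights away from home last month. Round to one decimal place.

Response rates by class: owner-occupied 187/340 = 55%, private rental 126/180 = 70%, social housing 238/280 = 85%, other tenure 104/160 = 65%.
Inverse-response-rate weighting restores each class to its sampled count, so class totals weight by n_sampled:
  owner-occupied: 340 × 3 = 1020
  private rental: 180 × 0 = 0
  social housing: 280 × 6.5 = 1820
  other tenure: 160 × 15 = 2400
Adjusted estimate = 5240 / 960 = 5.45833 → 5.5.

5.5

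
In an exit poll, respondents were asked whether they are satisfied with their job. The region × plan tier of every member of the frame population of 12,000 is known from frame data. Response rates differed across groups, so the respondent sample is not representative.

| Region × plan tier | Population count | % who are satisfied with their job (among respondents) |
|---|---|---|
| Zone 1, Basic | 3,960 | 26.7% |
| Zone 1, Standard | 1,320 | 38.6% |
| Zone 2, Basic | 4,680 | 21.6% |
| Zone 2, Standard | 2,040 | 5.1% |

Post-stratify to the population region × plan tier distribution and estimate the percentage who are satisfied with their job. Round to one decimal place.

22.3%

Post-stratification weights by population share, not respondent share:
  Zone 1, Basic: (3,960/12,000) × 26.7 = 8.811
  Zone 1, Standard: (1,320/12,000) × 38.6 = 4.246
  Zone 2, Basic: (4,680/12,000) × 21.6 = 8.424
  Zone 2, Standard: (2,040/12,000) × 5.1 = 0.867
Post-stratified estimate = 22.348 → 22.3%.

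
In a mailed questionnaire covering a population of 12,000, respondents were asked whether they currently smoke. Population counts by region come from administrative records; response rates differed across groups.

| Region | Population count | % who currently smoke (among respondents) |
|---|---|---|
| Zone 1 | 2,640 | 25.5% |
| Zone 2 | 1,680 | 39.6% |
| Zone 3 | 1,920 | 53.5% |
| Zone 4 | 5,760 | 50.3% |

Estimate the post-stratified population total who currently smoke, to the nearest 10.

5,260

Apply each group's respondent rate to its population count:
  Zone 1: 2,640 × 25.5% = 673.2
  Zone 2: 1,680 × 39.6% = 665.28
  Zone 3: 1,920 × 53.5% = 1027.2
  Zone 4: 5,760 × 50.3% = 2897.28
Estimated total = 5262.96 → 5,260.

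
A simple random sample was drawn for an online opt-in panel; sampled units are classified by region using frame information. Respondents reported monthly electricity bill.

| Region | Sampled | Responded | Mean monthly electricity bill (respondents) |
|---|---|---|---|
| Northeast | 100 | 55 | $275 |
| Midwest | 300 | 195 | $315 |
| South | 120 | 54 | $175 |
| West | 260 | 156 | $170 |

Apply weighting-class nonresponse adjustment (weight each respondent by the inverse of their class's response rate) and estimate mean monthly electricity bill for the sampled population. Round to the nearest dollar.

Class response rates: Northeast 55/100 = 55%, Midwest 195/300 = 65%, South 54/120 = 45%, West 156/260 = 60%.
Weighting each respondent by the inverse class response rate inflates each class back to its sampled size, so the class weight is n_sampled:
  Northeast: 100 × 275 = 27,500
  Midwest: 300 × 315 = 94,500
  South: 120 × 175 = 21,000
  West: 260 × 170 = 44,200
Adjusted estimate = 187,200 / 780 = 240 → $240.

$240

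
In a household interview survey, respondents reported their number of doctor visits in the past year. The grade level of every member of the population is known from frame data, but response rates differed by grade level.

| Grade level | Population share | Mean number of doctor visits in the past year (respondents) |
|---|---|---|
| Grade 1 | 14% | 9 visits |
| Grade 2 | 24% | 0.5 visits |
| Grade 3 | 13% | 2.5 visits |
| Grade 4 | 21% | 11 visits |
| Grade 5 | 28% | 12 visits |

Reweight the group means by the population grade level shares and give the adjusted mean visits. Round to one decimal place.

7.4

Post-stratification weights by population share, not respondent share:
  Grade 1: 0.14 × 9 = 1.26
  Grade 2: 0.24 × 0.5 = 0.12
  Grade 3: 0.13 × 2.5 = 0.325
  Grade 4: 0.21 × 11 = 2.31
  Grade 5: 0.28 × 12 = 3.36
Post-stratified estimate = 7.375 → 7.4.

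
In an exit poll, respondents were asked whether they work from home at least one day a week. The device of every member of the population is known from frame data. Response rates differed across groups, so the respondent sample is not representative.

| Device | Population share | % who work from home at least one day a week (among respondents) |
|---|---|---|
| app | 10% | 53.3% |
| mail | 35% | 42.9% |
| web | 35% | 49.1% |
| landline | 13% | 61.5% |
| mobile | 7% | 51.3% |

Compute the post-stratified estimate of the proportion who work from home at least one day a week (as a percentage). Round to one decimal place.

Each cell contributes population-share × respondent value:
  app: 0.1 × 53.3 = 5.33
  mail: 0.35 × 42.9 = 15.015
  web: 0.35 × 49.1 = 17.185
  landline: 0.13 × 61.5 = 7.995
  mobile: 0.07 × 51.3 = 3.591
Post-stratified estimate = 49.116 → 49.1%.

49.1%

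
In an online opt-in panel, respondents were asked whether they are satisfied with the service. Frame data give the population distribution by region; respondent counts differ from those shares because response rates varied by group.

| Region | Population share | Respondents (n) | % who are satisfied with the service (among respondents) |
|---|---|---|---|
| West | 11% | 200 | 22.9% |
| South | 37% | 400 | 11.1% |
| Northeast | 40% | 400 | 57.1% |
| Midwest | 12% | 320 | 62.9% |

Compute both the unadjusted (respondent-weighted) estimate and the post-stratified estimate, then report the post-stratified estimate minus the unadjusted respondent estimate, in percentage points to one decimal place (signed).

Naive respondent-only estimate (weights = respondent counts):
  (200/1320)×22.9 + (400/1320)×11.1 + (400/1320)×57.1 + (320/1320)×62.9 = 39.3848%
Post-stratified estimate weights by population shares:
  0.11×22.9 + 0.37×11.1 + 0.4×57.1 + 0.12×62.9 = 37.014%
Difference = 37.014 − 39.3848 = -2.3708 pp.

-2.4 percentage points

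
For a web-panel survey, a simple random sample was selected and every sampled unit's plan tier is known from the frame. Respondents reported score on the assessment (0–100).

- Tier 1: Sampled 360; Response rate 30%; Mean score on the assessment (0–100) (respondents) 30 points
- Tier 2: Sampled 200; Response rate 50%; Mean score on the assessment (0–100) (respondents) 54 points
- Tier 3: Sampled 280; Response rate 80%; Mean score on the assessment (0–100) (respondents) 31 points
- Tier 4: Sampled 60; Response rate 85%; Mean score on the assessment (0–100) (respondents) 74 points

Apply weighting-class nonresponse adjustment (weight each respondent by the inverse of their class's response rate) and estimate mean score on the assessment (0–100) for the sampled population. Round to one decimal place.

Weighting each respondent by the inverse class response rate inflates each class back to its sampled size, so the class weight is n_sampled:
  Tier 1: 360 × 30 = 10,800
  Tier 2: 200 × 54 = 10,800
  Tier 3: 280 × 31 = 8680
  Tier 4: 60 × 74 = 4440
Adjusted estimate = 34,720 / 900 = 38.5778 → 38.6.

38.6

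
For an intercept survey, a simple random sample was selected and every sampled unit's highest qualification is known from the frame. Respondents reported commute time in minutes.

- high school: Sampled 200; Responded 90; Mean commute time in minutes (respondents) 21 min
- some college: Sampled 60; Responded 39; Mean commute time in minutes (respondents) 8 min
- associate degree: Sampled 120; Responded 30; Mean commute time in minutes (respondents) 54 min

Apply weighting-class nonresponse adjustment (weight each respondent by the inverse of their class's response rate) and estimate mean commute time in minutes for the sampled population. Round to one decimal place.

29.4

Response rates by class: high school 90/200 = 45%, some college 39/60 = 65%, associate degree 30/120 = 25%.
Each respondent's weight = sampled/responded in their class; summing within a class gives n_sampled, so:
  high school: 200 × 21 = 4200
  some college: 60 × 8 = 480
  associate degree: 120 × 54 = 6480
Adjusted estimate = 11,160 / 380 = 29.3684 → 29.4.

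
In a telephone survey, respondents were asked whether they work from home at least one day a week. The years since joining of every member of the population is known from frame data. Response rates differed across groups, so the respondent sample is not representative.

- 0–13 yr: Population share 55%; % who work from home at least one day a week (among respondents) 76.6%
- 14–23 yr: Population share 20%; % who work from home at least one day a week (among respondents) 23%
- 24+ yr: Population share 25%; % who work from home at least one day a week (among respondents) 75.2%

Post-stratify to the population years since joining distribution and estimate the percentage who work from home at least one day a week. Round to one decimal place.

Reweight to the known years since joining distribution:
  0–13 yr: 0.55 × 76.6 = 42.13
  14–23 yr: 0.2 × 23 = 4.6
  24+ yr: 0.25 × 75.2 = 18.8
Post-stratified estimate = 65.53 → 65.5%.

65.5%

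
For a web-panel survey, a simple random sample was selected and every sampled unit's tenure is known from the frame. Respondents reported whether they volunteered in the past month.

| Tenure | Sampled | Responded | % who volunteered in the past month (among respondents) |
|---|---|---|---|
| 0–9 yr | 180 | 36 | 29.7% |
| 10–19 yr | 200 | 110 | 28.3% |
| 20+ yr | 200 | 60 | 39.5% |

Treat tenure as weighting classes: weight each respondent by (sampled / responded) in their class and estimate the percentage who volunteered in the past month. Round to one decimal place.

Class response rates: 0–9 yr 36/180 = 20%, 10–19 yr 110/200 = 55%, 20+ yr 60/200 = 30%.
Weighting each respondent by the inverse class response rate inflates each class back to its sampled size, so the class weight is n_sampled:
  0–9 yr: 180 × 29.7 = 5346
  10–19 yr: 200 × 28.3 = 5660
  20+ yr: 200 × 39.5 = 7900
Adjusted estimate = 18,906 / 580 = 32.5966 → 32.6%.

32.6%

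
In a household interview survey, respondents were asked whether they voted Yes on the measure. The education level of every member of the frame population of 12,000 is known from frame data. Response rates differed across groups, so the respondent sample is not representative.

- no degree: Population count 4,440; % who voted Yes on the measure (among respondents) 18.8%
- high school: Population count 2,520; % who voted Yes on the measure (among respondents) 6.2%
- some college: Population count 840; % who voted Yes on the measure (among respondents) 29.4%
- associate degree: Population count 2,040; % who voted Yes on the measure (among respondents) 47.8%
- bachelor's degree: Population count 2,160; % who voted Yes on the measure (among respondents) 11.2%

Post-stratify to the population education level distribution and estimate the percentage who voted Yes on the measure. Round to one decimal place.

Reweight to the known education level distribution:
  no degree: (4,440/12,000) × 18.8 = 6.956
  high school: (2,520/12,000) × 6.2 = 1.302
  some college: (840/12,000) × 29.4 = 2.058
  associate degree: (2,040/12,000) × 47.8 = 8.126
  bachelor's degree: (2,160/12,000) × 11.2 = 2.016
Post-stratified estimate = 20.458 → 20.5%.

20.5%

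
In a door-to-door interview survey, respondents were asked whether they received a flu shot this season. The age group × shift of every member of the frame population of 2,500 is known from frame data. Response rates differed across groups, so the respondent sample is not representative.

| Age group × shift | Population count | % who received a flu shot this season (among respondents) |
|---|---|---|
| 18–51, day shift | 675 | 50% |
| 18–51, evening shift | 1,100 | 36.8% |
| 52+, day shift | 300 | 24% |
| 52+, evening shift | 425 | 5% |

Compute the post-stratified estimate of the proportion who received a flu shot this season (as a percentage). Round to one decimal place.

Post-stratification weights by population share, not respondent share:
  18–51, day shift: (675/2,500) × 50 = 13.5
  18–51, evening shift: (1,100/2,500) × 36.8 = 16.192
  52+, day shift: (300/2,500) × 24 = 2.88
  52+, evening shift: (425/2,500) × 5 = 0.85
Post-stratified estimate = 33.422 → 33.4%.

33.4%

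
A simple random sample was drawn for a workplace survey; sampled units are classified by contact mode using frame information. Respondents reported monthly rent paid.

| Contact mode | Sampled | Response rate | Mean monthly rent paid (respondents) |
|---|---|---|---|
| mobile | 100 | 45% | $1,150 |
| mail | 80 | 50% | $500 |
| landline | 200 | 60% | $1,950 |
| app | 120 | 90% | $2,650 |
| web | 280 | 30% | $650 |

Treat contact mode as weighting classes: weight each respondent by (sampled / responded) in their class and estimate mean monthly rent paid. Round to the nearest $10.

Inverse-response-rate weighting restores each class to its sampled count, so class totals weight by n_sampled:
  mobile: 100 × 1150 = 115,000
  mail: 80 × 500 = 40,000
  landline: 200 × 1950 = 390,000
  app: 120 × 2650 = 318,000
  web: 280 × 650 = 182,000
Adjusted estimate = 1,045,000 / 780 = 1339.74 → $1,340.

$1,340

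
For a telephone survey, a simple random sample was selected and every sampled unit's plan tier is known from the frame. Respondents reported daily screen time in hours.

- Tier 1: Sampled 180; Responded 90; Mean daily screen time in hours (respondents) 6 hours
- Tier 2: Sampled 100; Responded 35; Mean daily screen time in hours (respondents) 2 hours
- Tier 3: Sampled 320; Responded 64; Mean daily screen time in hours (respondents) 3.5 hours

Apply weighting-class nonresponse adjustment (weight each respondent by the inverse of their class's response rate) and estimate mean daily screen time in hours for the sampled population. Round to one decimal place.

4.0

Class response rates: Tier 1 90/180 = 50%, Tier 2 35/100 = 35%, Tier 3 64/320 = 20%.
Each respondent's weight = sampled/responded in their class; summing within a class gives n_sampled, so:
  Tier 1: 180 × 6 = 1080
  Tier 2: 100 × 2 = 200
  Tier 3: 320 × 3.5 = 1120
Adjusted estimate = 2400 / 600 = 4 → 4.0.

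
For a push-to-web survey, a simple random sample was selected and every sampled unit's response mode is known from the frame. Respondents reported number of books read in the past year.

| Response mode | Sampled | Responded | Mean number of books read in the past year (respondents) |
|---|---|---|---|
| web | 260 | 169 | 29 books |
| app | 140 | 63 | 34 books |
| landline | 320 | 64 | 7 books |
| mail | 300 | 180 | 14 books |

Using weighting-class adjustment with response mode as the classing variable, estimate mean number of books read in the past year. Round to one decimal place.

18.4

Class response rates: web 169/260 = 65%, app 63/140 = 45%, landline 64/320 = 20%, mail 180/300 = 60%.
Weighting each respondent by the inverse class response rate inflates each class back to its sampled size, so the class weight is n_sampled:
  web: 260 × 29 = 7540
  app: 140 × 34 = 4760
  landline: 320 × 7 = 2240
  mail: 300 × 14 = 4200
Adjusted estimate = 18,740 / 1,020 = 18.3725 → 18.4.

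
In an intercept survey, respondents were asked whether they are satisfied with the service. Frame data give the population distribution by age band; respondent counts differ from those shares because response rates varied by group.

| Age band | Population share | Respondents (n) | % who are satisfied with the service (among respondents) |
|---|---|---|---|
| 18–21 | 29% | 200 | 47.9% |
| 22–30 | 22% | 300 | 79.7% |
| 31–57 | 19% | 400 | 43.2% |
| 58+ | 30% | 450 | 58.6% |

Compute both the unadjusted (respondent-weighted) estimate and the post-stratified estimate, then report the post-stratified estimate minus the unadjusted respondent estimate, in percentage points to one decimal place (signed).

+0.1 percentage points

Naive respondent-only estimate (weights = respondent counts):
  (200/1350)×47.9 + (300/1350)×79.7 + (400/1350)×43.2 + (450/1350)×58.6 = 57.1407%
Reweighting by population age band shares:
  0.29×47.9 + 0.22×79.7 + 0.19×43.2 + 0.3×58.6 = 57.213%
Difference = 57.213 − 57.1407 = 0.0723 pp.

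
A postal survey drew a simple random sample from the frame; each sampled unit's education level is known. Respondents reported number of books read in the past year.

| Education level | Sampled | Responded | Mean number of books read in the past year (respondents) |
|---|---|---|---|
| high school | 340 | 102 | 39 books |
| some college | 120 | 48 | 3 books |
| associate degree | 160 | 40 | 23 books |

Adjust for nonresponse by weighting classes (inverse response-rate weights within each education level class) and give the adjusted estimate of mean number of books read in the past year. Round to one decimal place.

Response rates by class: high school 102/340 = 30%, some college 48/120 = 40%, associate degree 40/160 = 25%.
With weight = n_sampled/n_responded per class, the weighted class total is n_sampled:
  high school: 340 × 39 = 13,260
  some college: 120 × 3 = 360
  associate degree: 160 × 23 = 3680
Adjusted estimate = 17,300 / 620 = 27.9032 → 27.9.

27.9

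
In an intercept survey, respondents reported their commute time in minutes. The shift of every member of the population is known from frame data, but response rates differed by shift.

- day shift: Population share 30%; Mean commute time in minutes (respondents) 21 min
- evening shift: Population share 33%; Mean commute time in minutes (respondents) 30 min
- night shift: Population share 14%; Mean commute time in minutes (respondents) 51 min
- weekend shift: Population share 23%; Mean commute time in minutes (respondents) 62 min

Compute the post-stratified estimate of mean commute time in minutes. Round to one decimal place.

37.6

Reweight to the known shift distribution:
  day shift: 0.3 × 21 = 6.3
  evening shift: 0.33 × 30 = 9.9
  night shift: 0.14 × 51 = 7.14
  weekend shift: 0.23 × 62 = 14.26
Post-stratified estimate = 37.6 → 37.6.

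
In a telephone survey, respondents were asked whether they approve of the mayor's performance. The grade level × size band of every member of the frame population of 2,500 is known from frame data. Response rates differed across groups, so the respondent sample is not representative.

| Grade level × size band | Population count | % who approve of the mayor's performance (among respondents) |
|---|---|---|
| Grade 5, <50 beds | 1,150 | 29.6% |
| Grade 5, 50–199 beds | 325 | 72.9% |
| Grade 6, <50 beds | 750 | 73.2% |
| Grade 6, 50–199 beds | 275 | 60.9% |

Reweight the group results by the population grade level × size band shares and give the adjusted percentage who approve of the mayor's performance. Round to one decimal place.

51.8%

Weight each group's respondent value by its population share:
  Grade 5, <50 beds: (1,150/2,500) × 29.6 = 13.616
  Grade 5, 50–199 beds: (325/2,500) × 72.9 = 9.477
  Grade 6, <50 beds: (750/2,500) × 73.2 = 21.96
  Grade 6, 50–199 beds: (275/2,500) × 60.9 = 6.699
Post-stratified estimate = 51.752 → 51.8%.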